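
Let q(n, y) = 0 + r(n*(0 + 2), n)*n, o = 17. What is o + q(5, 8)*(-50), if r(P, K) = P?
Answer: -2483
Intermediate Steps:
q(n, y) = 2*n² (q(n, y) = 0 + (n*(0 + 2))*n = 0 + (n*2)*n = 0 + (2*n)*n = 0 + 2*n² = 2*n²)
o + q(5, 8)*(-50) = 17 + (2*5²)*(-50) = 17 + (2*25)*(-50) = 17 + 50*(-50) = 17 - 2500 = -2483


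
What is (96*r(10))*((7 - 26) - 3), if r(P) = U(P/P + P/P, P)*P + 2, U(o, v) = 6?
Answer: -130944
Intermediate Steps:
r(P) = 2 + 6*P (r(P) = 6*P + 2 = 2 + 6*P)
(96*r(10))*((7 - 26) - 3) = (96*(2 + 6*10))*((7 - 26) - 3) = (96*(2 + 60))*(-19 - 3) = (96*62)*(-22) = 5952*(-22) = -130944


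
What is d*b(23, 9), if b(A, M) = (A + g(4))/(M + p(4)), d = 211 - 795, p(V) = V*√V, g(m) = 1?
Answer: -14016/17 ≈ -824.47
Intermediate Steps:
p(V) = V^(3/2)
d = -584
b(A, M) = (1 + A)/(8 + M) (b(A, M) = (A + 1)/(M + 4^(3/2)) = (1 + A)/(M + 8) = (1 + A)/(8 + M))
d*b(23, 9) = -584*(1 + 23)/(8 + 9) = -584*24/17 = -14016/17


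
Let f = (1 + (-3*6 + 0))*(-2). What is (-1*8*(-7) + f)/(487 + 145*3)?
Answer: 45/461 ≈ 0.097614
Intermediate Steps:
f = 34 (f = (1 + (-18 + 0))*(-2) = (1 - 18)*(-2) = -17*(-2) = 34)
(-1*8*(-7) + f)/(487 + 145*3) = (-1*8*(-7) + 34)/(487 + 145*3) = (-8*(-7) + 34)/(487 + 435) = (56 + 34)/922 = 90*(1/922) = 45/461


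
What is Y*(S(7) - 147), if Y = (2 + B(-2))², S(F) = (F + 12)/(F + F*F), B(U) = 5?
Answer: -57491/8 ≈ -7186.4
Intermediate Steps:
S(F) = (12 + F)/(F + F²)
Y = 49 (Y = (2 + 5)² = 7² = 49)
Y*(S(7) - 147) = 49*((12 + 7)/(7*(1 + 7)) - 147) = 49*((⅐)*19/8 - 147) = 49*((⅐)*(⅛)*19 - 147) = 49*(19/56 - 147) = 49*(-8213/56) = -57491/8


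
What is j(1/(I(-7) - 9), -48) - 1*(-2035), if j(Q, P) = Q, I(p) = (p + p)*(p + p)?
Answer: 380546/187 ≈ 2035.0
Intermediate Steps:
I(p) = 4*p² (I(p) = (2*p)*(2*p) = 4*p²)
j(1/(I(-7) - 9), -48) - 1*(-2035) = 1/(4*(-7)² - 9) - 1*(-2035) = 1/(4*49 - 9) + 2035 = 1/(196 - 9) + 2035 = 1/187 + 2035 = 380546/187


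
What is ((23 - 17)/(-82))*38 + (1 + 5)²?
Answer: 1362/41 ≈ 33.219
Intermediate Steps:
((23 - 17)/(-82))*38 + (1 + 5)² = (6*(-1/82))*38 + 6² = -3/41*38 + 36 = -114/41 + 36 = 1362/41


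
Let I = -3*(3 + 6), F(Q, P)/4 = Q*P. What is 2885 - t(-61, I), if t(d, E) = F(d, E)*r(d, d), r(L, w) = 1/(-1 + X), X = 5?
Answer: 1238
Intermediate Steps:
F(Q, P) = 4*P*Q (F(Q, P) = 4*(Q*P) = 4*(P*Q) = 4*P*Q)
I = -27 (I = -3*9 = -27)
r(L, w) = ¼ (r(L, w) = 1/(-1 + 5) = 1/4 = ¼)
t(d, E) = E*d (t(d, E) = (4*E*d)*(¼) = E*d)
2885 - t(-61, I) = 2885 - (-27)*(-61) = 2885 - 1*1647 = 2885 - 1647 = 1238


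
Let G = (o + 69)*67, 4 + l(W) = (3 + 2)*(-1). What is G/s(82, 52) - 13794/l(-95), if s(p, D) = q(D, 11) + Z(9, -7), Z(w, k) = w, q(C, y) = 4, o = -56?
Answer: 4799/3 ≈ 1599.7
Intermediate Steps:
s(p, D) = 13 (s(p, D) = 4 + 9 = 13)
l(W) = -9 (l(W) = -4 + (3 + 2)*(-1) = -4 + 5*(-1) = -4 - 5 = -9)
G = 871 (G = (-56 + 69)*67 = 13*67 = 871)
G/s(82, 52) - 13794/l(-95) = 871/13 - 13794/(-9) = 871*(1/13) - 13794*(-⅑) = 67 + 4598/3 = 4799/3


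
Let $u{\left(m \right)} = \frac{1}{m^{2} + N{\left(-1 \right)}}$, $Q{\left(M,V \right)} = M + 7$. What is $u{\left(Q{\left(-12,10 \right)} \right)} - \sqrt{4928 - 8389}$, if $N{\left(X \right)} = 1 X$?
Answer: $\frac{1}{24} - i \sqrt{3461} \approx 0.041667 - 58.83 i$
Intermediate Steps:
$Q{\left(M,V \right)} = 7 + M$
$N{\left(X \right)} = X$
$u{\left(m \right)} = \frac{1}{-1 + m^{2}}$ ($u{\left(m \right)} = \frac{1}{m^{2} - 1} = \frac{1}{-1 + m^{2}}$)
$u{\left(Q{\left(-12,10 \right)} \right)} - \sqrt{4928 - 8389} = \frac{1}{-1 + \left(7 - 12\right)^{2}} - \sqrt{4928 - 8389} = \frac{1}{-1 + \left(-5\right)^{2}} - \sqrt{-3461} = \frac{1}{-1 + 25} - i \sqrt{3461} = \frac{1}{24} - i \sqrt{3461}$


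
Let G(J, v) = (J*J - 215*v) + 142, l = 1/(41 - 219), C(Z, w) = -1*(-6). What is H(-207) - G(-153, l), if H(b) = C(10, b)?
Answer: -4191225/178 ≈ -23546.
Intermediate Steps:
C(Z, w) = 6
l = -1/178 (l = 1/(-178) = -1/178 ≈ -0.0056180)
H(b) = 6
G(J, v) = 142 + J² - 215*v (G(J, v) = (J² - 215*v) + 142 = 142 + J² - 215*v)
H(-207) - G(-153, l) = 6 - (142 + (-153)² - 215*(-1/178)) = 6 - (142 + 23409 + 215/178) = 6 - 1*4192293/178 = 6 - 4192293/178 = -4191225/178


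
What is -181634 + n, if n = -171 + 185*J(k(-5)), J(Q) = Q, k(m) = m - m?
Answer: -181805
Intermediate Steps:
k(m) = 0
n = -171 (n = -171 + 185*0 = -171 + 0 = -171)
-181634 + n = -181634 - 171 = -181805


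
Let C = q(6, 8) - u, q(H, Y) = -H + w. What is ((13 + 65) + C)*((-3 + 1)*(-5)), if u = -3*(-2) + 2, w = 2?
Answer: 660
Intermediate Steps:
q(H, Y) = 2 - H (q(H, Y) = -H + 2 = 2 - H)
u = 8 (u = 6 + 2 = 8)
C = -12 (C = (2 - 1*6) - 1*8 = (2 - 6) - 8 = -4 - 8 = -12)
((13 + 65) + C)*((-3 + 1)*(-5)) = ((13 + 65) - 12)*((-3 + 1)*(-5)) = (78 - 12)*(-2*(-5)) = 66*10 = 660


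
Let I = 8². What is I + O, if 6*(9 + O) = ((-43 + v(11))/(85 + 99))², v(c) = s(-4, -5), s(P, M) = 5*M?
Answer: 698569/12696 ≈ 55.023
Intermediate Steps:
I = 64
v(c) = -25 (v(c) = 5*(-5) = -25)
O = -113975/12696 (O = -9 + ((-43 - 25)/(85 + 99))²/6 = -9 + (-68/184)²/6 = -9 + (-68*1/184)²/6 = -9 + (-17/46)²/6 = -9 + (⅙)*(289/2116) = -9 + 289/12696 = -113975/12696 ≈ -8.9772)
I + O = 64 - 113975/12696 = 698569/12696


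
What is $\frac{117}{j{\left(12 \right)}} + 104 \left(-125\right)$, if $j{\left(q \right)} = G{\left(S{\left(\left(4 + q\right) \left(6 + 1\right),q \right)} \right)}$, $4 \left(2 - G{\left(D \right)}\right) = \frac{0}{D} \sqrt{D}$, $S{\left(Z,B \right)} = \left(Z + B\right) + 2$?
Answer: $- \frac{25883}{2} \approx -12942.0$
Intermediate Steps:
$S{\left(Z,B \right)} = 2 + B + Z$ ($S{\left(Z,B \right)} = \left(B + Z\right) + 2 = 2 + B + Z$)
$G{\left(D \right)} = 2$ ($G{\left(D \right)} = 2 - \frac{\frac{0}{D} \sqrt{D}}{4} = 2 - \frac{0 \sqrt{D}}{4} = 2 - 0 = 2 + 0 = 2$)
$j{\left(q \right)} = 2$
$\frac{117}{j{\left(12 \right)}} + 104 \left(-125\right) = \frac{117}{2} + 104 \left(-125\right) = 117 \cdot \frac{1}{2} - 13000 = \frac{117}{2} - 13000 = - \frac{25883}{2}$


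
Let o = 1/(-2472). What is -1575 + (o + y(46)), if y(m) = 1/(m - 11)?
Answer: -136266563/86520 ≈ -1575.0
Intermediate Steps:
y(m) = 1/(-11 + m)
o = -1/2472 ≈ -0.00040453
-1575 + (o + y(46)) = -1575 + (-1/2472 + 1/(-11 + 46)) = -1575 + (-1/2472 + 1/35) = -1575 + 2437/86520 = -136266563/86520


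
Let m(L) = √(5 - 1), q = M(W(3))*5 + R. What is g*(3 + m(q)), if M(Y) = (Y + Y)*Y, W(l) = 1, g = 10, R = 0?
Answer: 50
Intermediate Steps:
M(Y) = 2*Y² (M(Y) = (2*Y)*Y = 2*Y²)
q = 10 (q = (2*1²)*5 + 0 = (2*1)*5 + 0 = 2*5 + 0 = 10 + 0 = 10)
m(L) = 2 (m(L) = √4 = 2)
g*(3 + m(q)) = 10*(3 + 2) = 10*5 = 50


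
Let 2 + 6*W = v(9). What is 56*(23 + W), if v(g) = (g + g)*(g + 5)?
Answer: 10864/3 ≈ 3621.3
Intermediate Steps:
v(g) = 2*g*(5 + g) (v(g) = (2*g)*(5 + g) = 2*g*(5 + g))
W = 125/3 (W = -⅓ + (2*9*(5 + 9))/6 = -⅓ + (2*9*14)/6 = -⅓ + (⅙)*252 = -⅓ + 42 = 125/3 ≈ 41.667)
56*(23 + W) = 56*(23 + 125/3) = 56*(194/3) = 10864/3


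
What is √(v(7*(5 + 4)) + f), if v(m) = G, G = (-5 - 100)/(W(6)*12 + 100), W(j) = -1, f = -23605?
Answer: I*√45701590/44 ≈ 153.64*I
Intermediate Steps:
G = -105/88 (G = (-5 - 100)/(-1*12 + 100) = -105/(-12 + 100) = -105/88 ≈ -1.1932)
v(m) = -105/88
√(v(7*(5 + 4)) + f) = √(-105/88 - 23605) = √(-2077345/88) = I*√45701590/44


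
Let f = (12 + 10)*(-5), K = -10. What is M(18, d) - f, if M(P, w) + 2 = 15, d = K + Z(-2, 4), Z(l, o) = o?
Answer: 123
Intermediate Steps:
d = -6 (d = -10 + 4 = -6)
M(P, w) = 13 (M(P, w) = -2 + 15 = 13)
f = -110 (f = 22*(-5) = -110)
M(18, d) - f = 13 - 1*(-110) = 13 + 110 = 123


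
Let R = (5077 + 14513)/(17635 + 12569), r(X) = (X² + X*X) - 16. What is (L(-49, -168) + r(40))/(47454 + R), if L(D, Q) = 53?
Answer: 16295058/238886701 ≈ 0.068213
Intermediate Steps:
r(X) = -16 + 2*X² (r(X) = (X² + X²) - 16 = 2*X² - 16 = -16 + 2*X²)
R = 3265/5034 (R = 19590/30204 = 19590*(1/30204) = 3265/5034 ≈ 0.64859)
(L(-49, -168) + r(40))/(47454 + R) = (53 + (-16 + 2*40²))/(47454 + 3265/5034) = (53 + (-16 + 2*1600))/(238886701/5034) = (53 + (-16 + 3200))*(5034/238886701) = (53 + 3184)*(5034/238886701) = 3237*(5034/238886701) = 16295058/238886701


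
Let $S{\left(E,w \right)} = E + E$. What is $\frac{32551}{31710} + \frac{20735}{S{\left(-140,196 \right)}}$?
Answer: $- \frac{9262751}{126840} \approx -73.027$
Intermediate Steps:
$S{\left(E,w \right)} = 2 E$
$\frac{32551}{31710} + \frac{20735}{S{\left(-140,196 \right)}} = \frac{32551}{31710} + \frac{20735}{2 \left(-140\right)} = 32551 \cdot \frac{1}{31710} + \frac{20735}{-280} = \frac{32551}{31710} + 20735 \left(- \frac{1}{280}\right) = \frac{32551}{31710} - \frac{4147}{56} = - \frac{9262751}{126840}$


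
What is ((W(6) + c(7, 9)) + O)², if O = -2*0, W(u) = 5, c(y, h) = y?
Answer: 144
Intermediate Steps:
O = 0
((W(6) + c(7, 9)) + O)² = ((5 + 7) + 0)² = (12 + 0)² = 12² = 144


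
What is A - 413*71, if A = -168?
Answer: -29491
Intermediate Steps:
A - 413*71 = -168 - 413*71 = -168 - 29323 = -29491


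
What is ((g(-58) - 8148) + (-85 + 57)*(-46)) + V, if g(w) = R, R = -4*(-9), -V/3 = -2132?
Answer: -428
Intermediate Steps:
V = 6396 (V = -3*(-2132) = 6396)
R = 36
g(w) = 36
((g(-58) - 8148) + (-85 + 57)*(-46)) + V = ((36 - 8148) + (-85 + 57)*(-46)) + 6396 = (-8112 - 28*(-46)) + 6396 = (-8112 + 1288) + 6396 = -6824 + 6396 = -428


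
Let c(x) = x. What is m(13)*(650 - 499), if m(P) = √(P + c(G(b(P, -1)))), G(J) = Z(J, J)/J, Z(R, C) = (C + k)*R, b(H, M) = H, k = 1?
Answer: 453*√3 ≈ 784.62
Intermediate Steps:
Z(R, C) = R*(1 + C) (Z(R, C) = (C + 1)*R = (1 + C)*R = R*(1 + C))
G(J) = 1 + J (G(J) = (J*(1 + J))/J = 1 + J)
m(P) = √(1 + 2*P) (m(P) = √(P + (1 + P)) = √(1 + 2*P))
m(13)*(650 - 499) = √(1 + 2*13)*(650 - 499) = √(1 + 26)*151 = √27*151 = (3*√3)*151 = 453*√3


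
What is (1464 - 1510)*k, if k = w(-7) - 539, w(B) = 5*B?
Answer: 26404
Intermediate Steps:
k = -574 (k = 5*(-7) - 539 = -35 - 539 = -574)
(1464 - 1510)*k = (1464 - 1510)*(-574) = -46*(-574) = 26404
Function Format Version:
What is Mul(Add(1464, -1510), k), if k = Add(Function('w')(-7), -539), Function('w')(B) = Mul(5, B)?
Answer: 26404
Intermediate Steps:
k = -574 (k = Add(Mul(5, -7), -539) = Add(-35, -539) = -574)
Mul(Add(1464, -1510), k) = Mul(Add(1464, -1510), -574) = Mul(-46, -574) = 26404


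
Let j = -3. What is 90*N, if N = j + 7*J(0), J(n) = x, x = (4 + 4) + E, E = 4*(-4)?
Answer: -5310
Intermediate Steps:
E = -16
x = -8 (x = (4 + 4) - 16 = 8 - 16 = -8)
J(n) = -8
N = -59 (N = -3 + 7*(-8) = -3 - 56 = -59)
90*N = 90*(-59) = -5310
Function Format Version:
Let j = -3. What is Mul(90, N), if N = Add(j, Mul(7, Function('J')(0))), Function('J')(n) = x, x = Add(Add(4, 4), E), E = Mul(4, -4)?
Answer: -5310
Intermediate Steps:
E = -16
x = -8 (x = Add(Add(4, 4), -16) = Add(8, -16) = -8)
Function('J')(n) = -8
N = -59 (N = Add(-3, Mul(7, -8)) = Add(-3, -56) = -59)
Mul(90, N) = Mul(90, -59) = -5310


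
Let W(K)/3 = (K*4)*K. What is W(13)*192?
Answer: 389376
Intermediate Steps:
W(K) = 12*K**2 (W(K) = 3*((K*4)*K) = 3*((4*K)*K) = 3*(4*K**2) = 12*K**2)
W(13)*192 = (12*13**2)*192 = (12*169)*192 = 2028*192 = 389376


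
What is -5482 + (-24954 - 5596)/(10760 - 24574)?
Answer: -37848899/6907 ≈ -5479.8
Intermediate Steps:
-5482 + (-24954 - 5596)/(10760 - 24574) = -5482 - 30550/(-13814) = -5482 - 30550*(-1/13814) = -5482 + 15275/6907 = -37848899/6907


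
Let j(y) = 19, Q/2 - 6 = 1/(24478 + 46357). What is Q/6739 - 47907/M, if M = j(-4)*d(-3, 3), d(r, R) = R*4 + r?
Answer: -2540955506577/9069784235 ≈ -280.16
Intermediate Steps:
Q = 850022/70835 (Q = 12 + 2/(24478 + 46357) = 12 + 2/70835 = 850022/70835 ≈ 12.000)
d(r, R) = r + 4*R (d(r, R) = 4*R + r = r + 4*R)
M = 171 (M = 19*(-3 + 4*3) = 19*(-3 + 12) = 19*9 = 171)
Q/6739 - 47907/M = (850022/70835)/6739 - 47907/171 = (850022/70835)*(1/6739) - 47907*1/171 = 850022/477357065 - 5323/19 = -2540955506577/9069784235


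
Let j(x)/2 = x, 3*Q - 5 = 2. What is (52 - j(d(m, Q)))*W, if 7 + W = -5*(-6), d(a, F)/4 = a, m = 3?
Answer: 644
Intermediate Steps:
Q = 7/3 (Q = 5/3 + (⅓)*2 = 5/3 + ⅔ = 7/3 ≈ 2.3333)
d(a, F) = 4*a
j(x) = 2*x
W = 23 (W = -7 - 5*(-6) = -7 + 30 = 23)
(52 - j(d(m, Q)))*W = (52 - 2*4*3)*23 = (52 - 2*12)*23 = (52 - 1*24)*23 = (52 - 24)*23 = 28*23 = 644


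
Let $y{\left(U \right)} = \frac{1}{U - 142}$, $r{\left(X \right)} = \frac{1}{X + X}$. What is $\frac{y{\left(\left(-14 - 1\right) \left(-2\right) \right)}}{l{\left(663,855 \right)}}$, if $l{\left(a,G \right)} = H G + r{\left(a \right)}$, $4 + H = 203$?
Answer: $- \frac{663}{12634287176} \approx -5.2476 \cdot 10^{-8}$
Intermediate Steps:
$H = 199$ ($H = -4 + 203 = 199$)
$r{\left(X \right)} = \frac{1}{2 X}$
$l{\left(a,G \right)} = \frac{1}{2 a} + 199 G$ ($l{\left(a,G \right)} = 199 G + \frac{1}{2 a} = \frac{1}{2 a} + 199 G$)
$y{\left(U \right)} = \frac{1}{-142 + U}$
$\frac{y{\left(\left(-14 - 1\right) \left(-2\right) \right)}}{l{\left(663,855 \right)}} = \frac{1}{\left(-142 + \left(-14 - 1\right) \left(-2\right)\right) \left(\frac{1}{2 \cdot 663} + 199 \cdot 855\right)} = \frac{1}{\left(-142 - -30\right) \left(\frac{1}{2} \cdot \frac{1}{663} + 170145\right)} = \frac{1}{\left(-142 + 30\right) \left(\frac{1}{1326} + 170145\right)} = \frac{1}{\left(-112\right) \frac{225612271}{1326}} = \left(- \frac{1}{112}\right) \frac{1326}{225612271} = - \frac{663}{12634287176}$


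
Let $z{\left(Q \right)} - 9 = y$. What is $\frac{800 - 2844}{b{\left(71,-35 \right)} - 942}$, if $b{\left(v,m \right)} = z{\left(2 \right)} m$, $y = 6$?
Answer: $\frac{2044}{1467} \approx 1.3933$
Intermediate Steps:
$z{\left(Q \right)} = 15$ ($z{\left(Q \right)} = 9 + 6 = 15$)
$b{\left(v,m \right)} = 15 m$
$\frac{800 - 2844}{b{\left(71,-35 \right)} - 942} = \frac{800 - 2844}{15 \left(-35\right) - 942} = - \frac{2044}{-525 - 942} = - \frac{2044}{-1467} = \left(-2044\right) \left(- \frac{1}{1467}\right) = \frac{2044}{1467}$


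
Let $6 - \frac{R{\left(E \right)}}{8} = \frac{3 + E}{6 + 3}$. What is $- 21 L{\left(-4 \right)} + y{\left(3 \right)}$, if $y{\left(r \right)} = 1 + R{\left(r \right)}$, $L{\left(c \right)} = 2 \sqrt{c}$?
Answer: $\frac{131}{3} - 84 i \approx 43.667 - 84.0 i$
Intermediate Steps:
$R{\left(E \right)} = \frac{136}{3} - \frac{8 E}{9}$ ($R{\left(E \right)} = 48 - 8 \frac{3 + E}{6 + 3} = 48 - 8 \frac{3 + E}{9} = 48 - 8 \left(3 + E\right) \frac{1}{9} = 48 - 8 \left(\frac{1}{3} + \frac{E}{9}\right) = 48 - \left(\frac{8}{3} + \frac{8 E}{9}\right) = \frac{136}{3} - \frac{8 E}{9}$)
$y{\left(r \right)} = \frac{139}{3} - \frac{8 r}{9}$ ($y{\left(r \right)} = 1 - \left(- \frac{136}{3} + \frac{8 r}{9}\right) = \frac{139}{3} - \frac{8 r}{9}$)
$- 21 L{\left(-4 \right)} + y{\left(3 \right)} = - 21 \cdot 2 \sqrt{-4} + \left(\frac{139}{3} - \frac{8}{3}\right) = - 21 \cdot 2 \cdot 2 i + \left(\frac{139}{3} - \frac{8}{3}\right) = - 21 \cdot 4 i + \frac{131}{3} = - 84 i + \frac{131}{3} = \frac{131}{3} - 84 i$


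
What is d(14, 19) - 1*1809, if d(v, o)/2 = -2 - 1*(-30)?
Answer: -1753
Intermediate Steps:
d(v, o) = 56 (d(v, o) = 2*(-2 - 1*(-30)) = 2*(-2 + 30) = 2*28 = 56)
d(14, 19) - 1*1809 = 56 - 1*1809 = 56 - 1809 = -1753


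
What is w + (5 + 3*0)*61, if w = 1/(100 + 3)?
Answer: 31416/103 ≈ 305.01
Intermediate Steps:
w = 1/103 ≈ 0.0097087
w + (5 + 3*0)*61 = 1/103 + (5 + 3*0)*61 = 1/103 + (5 + 0)*61 = 1/103 + 5*61 = 1/103 + 305 = 31416/103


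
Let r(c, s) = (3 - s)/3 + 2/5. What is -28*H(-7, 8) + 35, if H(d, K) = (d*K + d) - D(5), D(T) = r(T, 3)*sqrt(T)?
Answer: 1799 + 56*sqrt(5)/5 ≈ 1824.0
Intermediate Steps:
r(c, s) = 7/5 - s/3 (r(c, s) = (3 - s)*(1/3) + 2*(1/5) = (1 - s/3) + 2/5 = 7/5 - s/3)
D(T) = 2*sqrt(T)/5 (D(T) = (7/5 - 1/3*3)*sqrt(T) = (7/5 - 1)*sqrt(T) = 2*sqrt(T)/5)
H(d, K) = d - 2*sqrt(5)/5 + K*d (H(d, K) = (d*K + d) - 2*sqrt(5)/5 = (K*d + d) - 2*sqrt(5)/5 = (d + K*d) - 2*sqrt(5)/5 = d - 2*sqrt(5)/5 + K*d)
-28*H(-7, 8) + 35 = -28*(-7 - 2*sqrt(5)/5 + 8*(-7)) + 35 = -28*(-7 - 2*sqrt(5)/5 - 56) + 35 = -28*(-63 - 2*sqrt(5)/5) + 35 = (1764 + 56*sqrt(5)/5) + 35 = 1799 + 56*sqrt(5)/5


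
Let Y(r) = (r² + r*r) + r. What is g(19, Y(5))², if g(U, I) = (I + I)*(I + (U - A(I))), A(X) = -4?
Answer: 73616400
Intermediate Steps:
Y(r) = r + 2*r² (Y(r) = (r² + r²) + r = 2*r² + r = r + 2*r²)
g(U, I) = 2*I*(4 + I + U) (g(U, I) = (I + I)*(I + (U - 1*(-4))) = (2*I)*(I + (U + 4)) = (2*I)*(I + (4 + U)) = (2*I)*(4 + I + U) = 2*I*(4 + I + U))
g(19, Y(5))² = (2*(5*(1 + 2*5))*(4 + 5*(1 + 2*5) + 19))² = (2*(5*(1 + 10))*(4 + 5*(1 + 10) + 19))² = (2*(5*11)*(4 + 5*11 + 19))² = (2*55*(4 + 55 + 19))² = (2*55*78)² = 8580² = 73616400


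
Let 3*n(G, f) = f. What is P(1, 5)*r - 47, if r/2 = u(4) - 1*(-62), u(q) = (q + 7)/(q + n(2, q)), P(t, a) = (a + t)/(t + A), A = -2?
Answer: -3263/4 ≈ -815.75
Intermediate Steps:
n(G, f) = f/3
P(t, a) = (a + t)/(-2 + t) (P(t, a) = (a + t)/(t - 2) = (a + t)/(-2 + t))
u(q) = 3*(7 + q)/(4*q) (u(q) = (q + 7)/(q + q/3) = (7 + q)/((4*q/3)) = (7 + q)*(3/(4*q)) = 3*(7 + q)/(4*q))
r = 1025/8 (r = 2*((¾)*(7 + 4)/4 - 1*(-62)) = 2*((¾)*(¼)*11 + 62) = 2*(33/16 + 62) = 2*(1025/16) = 1025/8 ≈ 128.13)
P(1, 5)*r - 47 = ((5 + 1)/(-2 + 1))*(1025/8) - 47 = (6/(-1))*(1025/8) - 47 = -1*6*(1025/8) - 47 = -6*1025/8 - 47 = -3075/4 - 47 = -3263/4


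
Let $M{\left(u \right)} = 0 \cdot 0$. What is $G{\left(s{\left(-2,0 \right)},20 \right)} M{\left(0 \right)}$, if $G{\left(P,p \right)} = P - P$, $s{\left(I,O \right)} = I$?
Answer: $0$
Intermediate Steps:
$G{\left(P,p \right)} = 0$
$M{\left(u \right)} = 0$
$G{\left(s{\left(-2,0 \right)},20 \right)} M{\left(0 \right)} = 0 \cdot 0 = 0$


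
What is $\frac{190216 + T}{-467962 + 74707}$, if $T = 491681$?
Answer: $- \frac{227299}{131085} \approx -1.734$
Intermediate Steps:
$\frac{190216 + T}{-467962 + 74707} = \frac{190216 + 491681}{-467962 + 74707} = \frac{681897}{-393255} = 681897 \left(- \frac{1}{393255}\right) = - \frac{227299}{131085}$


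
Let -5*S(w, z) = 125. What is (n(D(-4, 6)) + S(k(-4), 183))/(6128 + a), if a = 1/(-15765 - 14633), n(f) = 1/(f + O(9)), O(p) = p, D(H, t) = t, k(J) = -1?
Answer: -11368852/2794184145 ≈ -0.0040688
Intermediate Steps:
S(w, z) = -25 (S(w, z) = -⅕*125 = -25)
n(f) = 1/(9 + f) (n(f) = 1/(f + 9) = 1/(9 + f))
a = -1/30398 (a = 1/(-30398) = -1/30398 ≈ -3.2897e-5)
(n(D(-4, 6)) + S(k(-4), 183))/(6128 + a) = (1/(9 + 6) - 25)/(6128 - 1/30398) = (1/15 - 25)/(186278943/30398) = (1/15 - 25)*(30398/186278943) = -374/15*30398/186278943 = -11368852/2794184145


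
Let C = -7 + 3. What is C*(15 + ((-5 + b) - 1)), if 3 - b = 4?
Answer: -32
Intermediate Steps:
b = -1 (b = 3 - 1*4 = 3 - 4 = -1)
C = -4
C*(15 + ((-5 + b) - 1)) = -4*(15 + ((-5 - 1) - 1)) = -4*(15 + (-6 - 1)) = -4*(15 - 7) = -4*8 = -32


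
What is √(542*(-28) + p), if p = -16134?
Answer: I*√31310 ≈ 176.95*I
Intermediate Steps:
√(542*(-28) + p) = √(542*(-28) - 16134) = √(-15176 - 16134) = √(-31310) = I*√31310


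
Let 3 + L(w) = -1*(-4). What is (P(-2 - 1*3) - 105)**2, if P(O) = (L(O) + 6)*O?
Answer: 19600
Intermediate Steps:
L(w) = 1 (L(w) = -3 - 1*(-4) = -3 + 4 = 1)
P(O) = 7*O (P(O) = (1 + 6)*O = 7*O)
(P(-2 - 1*3) - 105)**2 = (7*(-2 - 1*3) - 105)**2 = (7*(-2 - 3) - 105)**2 = (7*(-5) - 105)**2 = (-35 - 105)**2 = (-140)**2 = 19600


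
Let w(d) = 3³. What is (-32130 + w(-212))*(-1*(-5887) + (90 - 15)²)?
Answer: -369569736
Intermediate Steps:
w(d) = 27
(-32130 + w(-212))*(-1*(-5887) + (90 - 15)²) = (-32130 + 27)*(-1*(-5887) + (90 - 15)²) = -32103*(5887 + 75²) = -32103*(5887 + 5625) = -32103*11512 = -369569736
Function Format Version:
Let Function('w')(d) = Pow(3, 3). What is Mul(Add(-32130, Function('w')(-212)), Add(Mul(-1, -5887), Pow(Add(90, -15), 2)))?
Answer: -369569736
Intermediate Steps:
Function('w')(d) = 27
Mul(Add(-32130, Function('w')(-212)), Add(Mul(-1, -5887), Pow(Add(90, -15), 2))) = Mul(Add(-32130, 27), Add(Mul(-1, -5887), Pow(Add(90, -15), 2))) = Mul(-32103, Add(5887, Pow(75, 2))) = Mul(-32103, Add(5887, 5625)) = Mul(-32103, 11512) = -369569736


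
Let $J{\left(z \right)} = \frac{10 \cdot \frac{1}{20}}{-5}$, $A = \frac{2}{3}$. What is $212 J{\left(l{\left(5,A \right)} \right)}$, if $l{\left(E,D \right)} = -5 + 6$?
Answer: $- \frac{106}{5} \approx -21.2$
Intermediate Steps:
$A = \frac{2}{3}$ ($A = 2 \cdot \frac{1}{3} = \frac{2}{3} \approx 0.66667$)
$l{\left(E,D \right)} = 1$
$J{\left(z \right)} = - \frac{1}{10}$ ($J{\left(z \right)} = 10 \cdot \frac{1}{20} \left(- \frac{1}{5}\right) = \frac{1}{2} \left(- \frac{1}{5}\right) = - \frac{1}{10}$)
$212 J{\left(l{\left(5,A \right)} \right)} = 212 \left(- \frac{1}{10}\right) = - \frac{106}{5}$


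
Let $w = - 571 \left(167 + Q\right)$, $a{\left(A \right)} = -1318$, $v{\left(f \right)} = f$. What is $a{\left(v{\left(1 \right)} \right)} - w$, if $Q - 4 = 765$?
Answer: $533138$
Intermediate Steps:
$Q = 769$ ($Q = 4 + 765 = 769$)
$w = -534456$ ($w = - 571 \left(167 + 769\right) = \left(-571\right) 936 = -534456$)
$a{\left(v{\left(1 \right)} \right)} - w = -1318 - -534456 = -1318 + 534456 = 533138$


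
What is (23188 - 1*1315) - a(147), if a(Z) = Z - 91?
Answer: 21817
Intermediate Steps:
a(Z) = -91 + Z
(23188 - 1*1315) - a(147) = (23188 - 1*1315) - (-91 + 147) = (23188 - 1315) - 1*56 = 21873 - 56 = 21817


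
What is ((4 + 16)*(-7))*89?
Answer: -12460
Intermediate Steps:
((4 + 16)*(-7))*89 = (20*(-7))*89 = -140*89 = -12460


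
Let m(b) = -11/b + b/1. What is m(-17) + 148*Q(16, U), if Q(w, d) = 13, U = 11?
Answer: 32430/17 ≈ 1907.6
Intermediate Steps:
m(b) = b - 11/b (m(b) = -11/b + b*1 = -11/b + b = b - 11/b)
m(-17) + 148*Q(16, U) = (-17 - 11/(-17)) + 148*13 = (-17 - 11*(-1/17)) + 1924 = (-17 + 11/17) + 1924 = -278/17 + 1924 = 32430/17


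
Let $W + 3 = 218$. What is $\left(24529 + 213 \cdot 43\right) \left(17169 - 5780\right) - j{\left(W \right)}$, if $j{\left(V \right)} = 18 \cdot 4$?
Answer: $383672560$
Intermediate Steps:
$W = 215$ ($W = -3 + 218 = 215$)
$j{\left(V \right)} = 72$
$\left(24529 + 213 \cdot 43\right) \left(17169 - 5780\right) - j{\left(W \right)} = \left(24529 + 213 \cdot 43\right) \left(17169 - 5780\right) - 72 = \left(24529 + 9159\right) 11389 - 72 = 33688 \cdot 11389 - 72 = 383672632 - 72 = 383672560$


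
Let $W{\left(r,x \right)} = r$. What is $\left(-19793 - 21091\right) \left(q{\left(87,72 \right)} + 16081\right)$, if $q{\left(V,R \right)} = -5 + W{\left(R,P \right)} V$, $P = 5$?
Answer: $-913348560$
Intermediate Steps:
$q{\left(V,R \right)} = -5 + R V$
$\left(-19793 - 21091\right) \left(q{\left(87,72 \right)} + 16081\right) = \left(-19793 - 21091\right) \left(\left(-5 + 72 \cdot 87\right) + 16081\right) = - 40884 \left(\left(-5 + 6264\right) + 16081\right) = - 40884 \left(6259 + 16081\right) = \left(-40884\right) 22340 = -913348560$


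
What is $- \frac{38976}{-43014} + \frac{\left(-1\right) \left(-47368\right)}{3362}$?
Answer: $\frac{180710372}{12051089} \approx 14.995$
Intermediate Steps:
$- \frac{38976}{-43014} + \frac{\left(-1\right) \left(-47368\right)}{3362} = \left(-38976\right) \left(- \frac{1}{43014}\right) + 47368 \cdot \frac{1}{3362} = \frac{6496}{7169} + \frac{23684}{1681} = \frac{180710372}{12051089}$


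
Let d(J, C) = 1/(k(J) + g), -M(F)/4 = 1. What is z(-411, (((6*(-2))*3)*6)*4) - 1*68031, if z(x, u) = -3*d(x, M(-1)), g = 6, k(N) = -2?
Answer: -272127/4 ≈ -68032.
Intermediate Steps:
M(F) = -4 (M(F) = -4*1 = -4)
d(J, C) = 1/4 (d(J, C) = 1/(-2 + 6) = 1/4)
z(x, u) = -3/4 (z(x, u) = -3*1/4 = -3/4)
z(-411, (((6*(-2))*3)*6)*4) - 1*68031 = -3/4 - 1*68031 = -3/4 - 68031 = -272127/4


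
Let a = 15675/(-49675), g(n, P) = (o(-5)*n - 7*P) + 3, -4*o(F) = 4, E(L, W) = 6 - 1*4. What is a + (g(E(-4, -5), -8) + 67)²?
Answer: 30551485/1987 ≈ 15376.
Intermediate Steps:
E(L, W) = 2 (E(L, W) = 6 - 4 = 2)
o(F) = -1 (o(F) = -¼*4 = -1)
g(n, P) = 3 - n - 7*P (g(n, P) = (-n - 7*P) + 3 = 3 - n - 7*P)
a = -627/1987 (a = 15675*(-1/49675) = -627/1987 ≈ -0.31555)
a + (g(E(-4, -5), -8) + 67)² = -627/1987 + ((3 - 1*2 - 7*(-8)) + 67)² = -627/1987 + ((3 - 2 + 56) + 67)² = -627/1987 + (57 + 67)² = -627/1987 + 124² = -627/1987 + 15376 = 30551485/1987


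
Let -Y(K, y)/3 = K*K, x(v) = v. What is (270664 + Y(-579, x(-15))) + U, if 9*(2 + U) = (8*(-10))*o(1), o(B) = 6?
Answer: -2205343/3 ≈ -7.3511e+5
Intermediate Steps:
Y(K, y) = -3*K² (Y(K, y) = -3*K*K = -3*K²)
U = -166/3 (U = -2 + ((8*(-10))*6)/9 = -2 + (-80*6)/9 = -2 + (⅑)*(-480) = -2 - 160/3 = -166/3 ≈ -55.333)
(270664 + Y(-579, x(-15))) + U = (270664 - 3*(-579)²) - 166/3 = (270664 - 3*335241) - 166/3 = (270664 - 1005723) - 166/3 = -735059 - 166/3 = -2205343/3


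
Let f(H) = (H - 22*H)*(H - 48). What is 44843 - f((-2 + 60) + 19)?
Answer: 91736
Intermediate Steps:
f(H) = -21*H*(-48 + H) (f(H) = (-21*H)*(-48 + H) = -21*H*(-48 + H))
44843 - f((-2 + 60) + 19) = 44843 - 21*((-2 + 60) + 19)*(48 - ((-2 + 60) + 19)) = 44843 - 21*(58 + 19)*(48 - (58 + 19)) = 44843 - 21*77*(48 - 1*77) = 44843 - 21*77*(48 - 77) = 44843 - 21*77*(-29) = 44843 - 1*(-46893) = 44843 + 46893 = 91736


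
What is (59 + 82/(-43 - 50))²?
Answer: 29214025/8649 ≈ 3377.7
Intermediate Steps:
(59 + 82/(-43 - 50))² = (59 + 82/(-93))² = (59 + 82*(-1/93))² = (59 - 82/93)² = (5405/93)² = 29214025/8649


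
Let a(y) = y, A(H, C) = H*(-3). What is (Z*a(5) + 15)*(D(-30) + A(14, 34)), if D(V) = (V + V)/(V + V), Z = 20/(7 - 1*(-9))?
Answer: -3485/4 ≈ -871.25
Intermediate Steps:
Z = 5/4 (Z = 20/(7 + 9) = 20/16 = 20*(1/16) = 5/4 ≈ 1.2500)
A(H, C) = -3*H
D(V) = 1 (D(V) = (2*V)/((2*V)) = (2*V)*(1/(2*V)) = 1)
(Z*a(5) + 15)*(D(-30) + A(14, 34)) = ((5/4)*5 + 15)*(1 - 3*14) = (25/4 + 15)*(1 - 42) = (85/4)*(-41) = -3485/4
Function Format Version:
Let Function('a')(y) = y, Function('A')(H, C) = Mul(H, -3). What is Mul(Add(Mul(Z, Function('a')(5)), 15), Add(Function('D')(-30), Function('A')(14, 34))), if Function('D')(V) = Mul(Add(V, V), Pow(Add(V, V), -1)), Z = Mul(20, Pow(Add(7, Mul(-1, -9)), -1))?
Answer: Rational(-3485, 4) ≈ -871.25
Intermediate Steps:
Z = Rational(5, 4) (Z = Mul(20, Pow(Add(7, 9), -1)) = Mul(20, Pow(16, -1)) = Mul(20, Rational(1, 16)) = Rational(5, 4) ≈ 1.2500)
Function('A')(H, C) = Mul(-3, H)
Function('D')(V) = 1 (Function('D')(V) = Mul(Mul(2, V), Pow(Mul(2, V), -1)) = Mul(Mul(2, V), Mul(Rational(1, 2), Pow(V, -1))) = 1)
Mul(Add(Mul(Z, Function('a')(5)), 15), Add(Function('D')(-30), Function('A')(14, 34))) = Mul(Add(Mul(Rational(5, 4), 5), 15), Add(1, Mul(-3, 14))) = Mul(Add(Rational(25, 4), 15), Add(1, -42)) = Mul(Rational(85, 4), -41) = Rational(-3485, 4)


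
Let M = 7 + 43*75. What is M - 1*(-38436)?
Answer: 41668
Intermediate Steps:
M = 3232 (M = 7 + 3225 = 3232)
M - 1*(-38436) = 3232 - 1*(-38436) = 3232 + 38436 = 41668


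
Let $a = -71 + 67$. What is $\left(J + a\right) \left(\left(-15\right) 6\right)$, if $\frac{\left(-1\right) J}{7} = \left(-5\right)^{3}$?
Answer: $-78390$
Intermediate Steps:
$a = -4$
$J = 875$ ($J = - 7 \left(-5\right)^{3} = \left(-7\right) \left(-125\right) = 875$)
$\left(J + a\right) \left(\left(-15\right) 6\right) = \left(875 - 4\right) \left(\left(-15\right) 6\right) = 871 \left(-90\right) = -78390$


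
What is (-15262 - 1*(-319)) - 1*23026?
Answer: -37969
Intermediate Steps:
(-15262 - 1*(-319)) - 1*23026 = (-15262 + 319) - 23026 = -14943 - 23026 = -37969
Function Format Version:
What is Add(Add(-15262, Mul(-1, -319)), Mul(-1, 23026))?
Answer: -37969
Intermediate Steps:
Add(Add(-15262, Mul(-1, -319)), Mul(-1, 23026)) = Add(Add(-15262, 319), -23026) = Add(-14943, -23026) = -37969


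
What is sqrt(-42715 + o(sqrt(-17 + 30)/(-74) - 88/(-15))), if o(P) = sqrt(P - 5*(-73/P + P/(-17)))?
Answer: sqrt(-3802456195875*sqrt(6512 - 15*sqrt(13)) + 9435*sqrt(9435)*sqrt(4289090009 - 2148960*sqrt(13)))/(9435*(6512 - 15*sqrt(13))**(1/4)) ≈ 206.66*I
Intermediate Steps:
o(P) = sqrt(365/P + 22*P/17) (o(P) = sqrt(P - 5*(-73/P + P*(-1/17))) = sqrt(P - 5*(-73/P - P/17)) = sqrt(P + (365/P + 5*P/17)) = sqrt(365/P + 22*P/17))
sqrt(-42715 + o(sqrt(-17 + 30)/(-74) - 88/(-15))) = sqrt(-42715 + sqrt(374*(sqrt(-17 + 30)/(-74) - 88/(-15)) + 105485/(sqrt(-17 + 30)/(-74) - 88/(-15)))/17) = sqrt(-42715 + sqrt(374*(sqrt(13)*(-1/74) - 88*(-1/15)) + 105485/(sqrt(13)*(-1/74) - 88*(-1/15)))/17) = sqrt(-42715 + sqrt(374*(-sqrt(13)/74 + 88/15) + 105485/(-sqrt(13)/74 + 88/15))/17) = sqrt(-42715 + sqrt(374*(88/15 - sqrt(13)/74) + 105485/(88/15 - sqrt(13)/74))/17) = sqrt(-42715 + sqrt((32912/15 - 187*sqrt(13)/37) + 105485/(88/15 - sqrt(13)/74))/17) = sqrt(-42715 + sqrt(32912/15 + 105485/(88/15 - sqrt(13)/74) - 187*sqrt(13)/37)/17)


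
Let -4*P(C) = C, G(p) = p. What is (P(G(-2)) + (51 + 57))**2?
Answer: 47089/4 ≈ 11772.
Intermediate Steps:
P(C) = -C/4
(P(G(-2)) + (51 + 57))**2 = (-1/4*(-2) + (51 + 57))**2 = (1/2 + 108)**2 = (217/2)**2 = 47089/4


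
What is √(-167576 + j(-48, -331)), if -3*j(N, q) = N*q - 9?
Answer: I*√172869 ≈ 415.78*I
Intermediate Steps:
j(N, q) = 3 - N*q/3 (j(N, q) = -(N*q - 9)/3 = -(-9 + N*q)/3 = 3 - N*q/3)
√(-167576 + j(-48, -331)) = √(-167576 + (3 - ⅓*(-48)*(-331))) = √(-167576 + (3 - 5296)) = √(-167576 - 5293) = √(-172869) = I*√172869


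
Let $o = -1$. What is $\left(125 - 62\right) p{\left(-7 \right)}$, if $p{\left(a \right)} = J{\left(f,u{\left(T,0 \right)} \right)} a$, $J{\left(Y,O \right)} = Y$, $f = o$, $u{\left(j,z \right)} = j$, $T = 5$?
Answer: $441$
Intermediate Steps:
$f = -1$
$p{\left(a \right)} = - a$
$\left(125 - 62\right) p{\left(-7 \right)} = \left(125 - 62\right) \left(\left(-1\right) \left(-7\right)\right) = 63 \cdot 7 = 441$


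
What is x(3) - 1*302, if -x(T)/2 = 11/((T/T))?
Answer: -324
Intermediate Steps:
x(T) = -22 (x(T) = -22/(T/T) = -22/1 = -22)
x(3) - 1*302 = -22 - 1*302 = -22 - 302 = -324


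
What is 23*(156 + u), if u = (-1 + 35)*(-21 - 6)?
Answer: -17526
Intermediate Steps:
u = -918 (u = 34*(-27) = -918)
23*(156 + u) = 23*(156 - 918) = 23*(-762) = -17526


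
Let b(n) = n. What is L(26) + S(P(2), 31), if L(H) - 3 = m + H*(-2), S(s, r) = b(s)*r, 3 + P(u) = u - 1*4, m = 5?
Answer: -199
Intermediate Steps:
P(u) = -7 + u (P(u) = -3 + (u - 1*4) = -3 + (u - 4) = -3 + (-4 + u) = -7 + u)
S(s, r) = r*s (S(s, r) = s*r = r*s)
L(H) = 8 - 2*H (L(H) = 3 + (5 + H*(-2)) = 3 + (5 - 2*H) = 8 - 2*H)
L(26) + S(P(2), 31) = (8 - 2*26) + 31*(-7 + 2) = (8 - 52) + 31*(-5) = -44 - 155 = -199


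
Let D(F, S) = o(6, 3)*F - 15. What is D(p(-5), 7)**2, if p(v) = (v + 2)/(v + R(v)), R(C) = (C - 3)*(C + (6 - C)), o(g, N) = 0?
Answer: 225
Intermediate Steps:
R(C) = -18 + 6*C (R(C) = (-3 + C)*6 = -18 + 6*C)
p(v) = (2 + v)/(-18 + 7*v) (p(v) = (v + 2)/(v + (-18 + 6*v)) = (2 + v)/(-18 + 7*v))
D(F, S) = -15 (D(F, S) = 0*F - 15 = 0 - 15 = -15)
D(p(-5), 7)**2 = (-15)**2 = 225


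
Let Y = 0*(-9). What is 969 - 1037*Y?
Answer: 969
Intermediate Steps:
Y = 0
969 - 1037*Y = 969 - 1037*0 = 969 + 0 = 969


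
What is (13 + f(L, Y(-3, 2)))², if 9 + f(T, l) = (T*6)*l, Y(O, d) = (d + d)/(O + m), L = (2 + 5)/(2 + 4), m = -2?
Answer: 64/25 ≈ 2.5600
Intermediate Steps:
L = 7/6 ≈ 1.1667
Y(O, d) = 2*d/(-2 + O) (Y(O, d) = (d + d)/(O - 2) = (2*d)/(-2 + O) = 2*d/(-2 + O))
f(T, l) = -9 + 6*T*l (f(T, l) = -9 + (T*6)*l = -9 + (6*T)*l = -9 + 6*T*l)
(13 + f(L, Y(-3, 2)))² = (13 + (-9 + 6*(7/6)*(2*2/(-2 - 3))))² = (13 + (-9 + 6*(7/6)*(2*2/(-5))))² = (13 + (-9 + 6*(7/6)*(2*2*(-⅕))))² = (13 + (-9 + 6*(7/6)*(-⅘)))² = (13 + (-9 - 28/5))² = (13 - 73/5)² = (-8/5)² = 64/25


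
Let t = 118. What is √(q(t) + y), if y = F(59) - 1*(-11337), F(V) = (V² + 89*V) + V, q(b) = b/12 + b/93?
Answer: √696732378/186 ≈ 141.91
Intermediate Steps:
q(b) = 35*b/372 (q(b) = b*(1/12) + b*(1/93) = b/12 + b/93 = 35*b/372)
F(V) = V² + 90*V
y = 20128 (y = 59*(90 + 59) - 1*(-11337) = 59*149 + 11337 = 8791 + 11337 = 20128)
√(q(t) + y) = √((35/372)*118 + 20128) = √(2065/186 + 20128) = √(3745873/186) = √696732378/186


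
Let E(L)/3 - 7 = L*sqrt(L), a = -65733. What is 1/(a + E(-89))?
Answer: I/(3*(-21904*I + 89*sqrt(89))) ≈ -1.5196e-5 + 5.8248e-7*I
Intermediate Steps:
E(L) = 21 + 3*L**(3/2) (E(L) = 21 + 3*(L*sqrt(L)) = 21 + 3*L**(3/2))
1/(a + E(-89)) = 1/(-65733 + (21 + 3*(-89)**(3/2))) = 1/(-65733 + (21 + 3*(-89*I*sqrt(89)))) = 1/(-65733 + (21 - 267*I*sqrt(89))) = 1/(-65712 - 267*I*sqrt(89))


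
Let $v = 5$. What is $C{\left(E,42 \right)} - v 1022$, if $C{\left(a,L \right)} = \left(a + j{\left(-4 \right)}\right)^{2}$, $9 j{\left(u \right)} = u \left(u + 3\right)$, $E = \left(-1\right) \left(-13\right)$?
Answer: $- \frac{399269}{81} \approx -4929.3$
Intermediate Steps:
$E = 13$
$j{\left(u \right)} = \frac{u \left(3 + u\right)}{9}$ ($j{\left(u \right)} = \frac{u \left(u + 3\right)}{9} = \frac{u \left(3 + u\right)}{9}$)
$C{\left(a,L \right)} = \left(\frac{4}{9} + a\right)^{2}$ ($C{\left(a,L \right)} = \left(a + \frac{1}{9} \left(-4\right) \left(3 - 4\right)\right)^{2} = \left(a + \frac{1}{9} \left(-4\right) \left(-1\right)\right)^{2} = \left(a + \frac{4}{9}\right)^{2} = \left(\frac{4}{9} + a\right)^{2}$)
$C{\left(E,42 \right)} - v 1022 = \frac{\left(4 + 9 \cdot 13\right)^{2}}{81} - 5 \cdot 1022 = \frac{\left(4 + 117\right)^{2}}{81} - 5110 = \frac{121^{2}}{81} - 5110 = \frac{1}{81} \cdot 14641 - 5110 = \frac{14641}{81} - 5110 = - \frac{399269}{81}$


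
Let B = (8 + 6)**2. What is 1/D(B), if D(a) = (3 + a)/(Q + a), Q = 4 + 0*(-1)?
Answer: 200/199 ≈ 1.0050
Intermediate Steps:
Q = 4 (Q = 4 + 0 = 4)
B = 196 (B = 14**2 = 196)
D(a) = (3 + a)/(4 + a)
1/D(B) = 1/((3 + 196)/(4 + 196)) = 1/(199/200) = 200/199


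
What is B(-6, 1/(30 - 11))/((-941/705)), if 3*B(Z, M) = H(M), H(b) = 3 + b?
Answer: -13630/17879 ≈ -0.76235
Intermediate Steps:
B(Z, M) = 1 + M/3 (B(Z, M) = (3 + M)/3 = 1 + M/3)
B(-6, 1/(30 - 11))/((-941/705)) = (1 + 1/(3*(30 - 11)))/((-941/705)) = (1 + (1/3)/19)/((-941*1/705)) = (1 + (1/3)*(1/19))/(-941/705) = (1 + 1/57)*(-705/941) = (58/57)*(-705/941) = -13630/17879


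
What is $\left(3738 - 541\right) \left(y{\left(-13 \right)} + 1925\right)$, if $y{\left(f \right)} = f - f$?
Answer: $6154225$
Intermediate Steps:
$y{\left(f \right)} = 0$
$\left(3738 - 541\right) \left(y{\left(-13 \right)} + 1925\right) = \left(3738 - 541\right) \left(0 + 1925\right) = 3197 \cdot 1925 = 6154225$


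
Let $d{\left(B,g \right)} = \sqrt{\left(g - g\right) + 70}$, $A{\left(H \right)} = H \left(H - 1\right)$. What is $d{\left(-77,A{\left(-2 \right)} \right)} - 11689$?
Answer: $-11689 + \sqrt{70} \approx -11681.0$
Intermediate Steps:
$A{\left(H \right)} = H \left(-1 + H\right)$
$d{\left(B,g \right)} = \sqrt{70}$ ($d{\left(B,g \right)} = \sqrt{0 + 70} = \sqrt{70}$)
$d{\left(-77,A{\left(-2 \right)} \right)} - 11689 = \sqrt{70} - 11689 = -11689 + \sqrt{70}$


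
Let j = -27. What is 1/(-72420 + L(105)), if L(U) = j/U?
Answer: -35/2534709 ≈ -1.3808e-5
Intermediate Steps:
L(U) = -27/U
1/(-72420 + L(105)) = 1/(-72420 - 27/105) = 1/(-72420 - 27*1/105) = 1/(-72420 - 9/35) = 1/(-2534709/35) = -35/2534709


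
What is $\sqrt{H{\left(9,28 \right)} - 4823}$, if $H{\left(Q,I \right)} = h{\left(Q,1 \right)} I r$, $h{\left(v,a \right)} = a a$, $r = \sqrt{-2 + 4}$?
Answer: $\sqrt{-4823 + 28 \sqrt{2}} \approx 69.162 i$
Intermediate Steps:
$r = \sqrt{2} \approx 1.4142$
$h{\left(v,a \right)} = a^{2}$
$H{\left(Q,I \right)} = I \sqrt{2}$ ($H{\left(Q,I \right)} = 1^{2} I \sqrt{2} = 1 I \sqrt{2} = I \sqrt{2}$)
$\sqrt{H{\left(9,28 \right)} - 4823} = \sqrt{28 \sqrt{2} - 4823} = \sqrt{-4823 + 28 \sqrt{2}}$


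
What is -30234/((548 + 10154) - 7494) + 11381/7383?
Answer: -93353687/11842332 ≈ -7.8830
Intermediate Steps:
-30234/((548 + 10154) - 7494) + 11381/7383 = -30234/(10702 - 7494) + 11381*(1/7383) = -30234/3208 + 11381/7383 = -30234*1/3208 + 11381/7383 = -15117/1604 + 11381/7383 = -93353687/11842332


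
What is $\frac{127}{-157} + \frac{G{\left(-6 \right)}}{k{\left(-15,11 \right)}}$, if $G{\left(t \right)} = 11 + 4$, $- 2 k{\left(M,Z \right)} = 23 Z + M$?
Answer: $- \frac{17468}{18683} \approx -0.93497$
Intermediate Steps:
$k{\left(M,Z \right)} = - \frac{23 Z}{2} - \frac{M}{2}$ ($k{\left(M,Z \right)} = - \frac{23 Z + M}{2} = - \frac{M + 23 Z}{2} = - \frac{23 Z}{2} - \frac{M}{2}$)
$G{\left(t \right)} = 15$
$\frac{127}{-157} + \frac{G{\left(-6 \right)}}{k{\left(-15,11 \right)}} = \frac{127}{-157} + \frac{15}{\left(- \frac{23}{2}\right) 11 - - \frac{15}{2}} = 127 \left(- \frac{1}{157}\right) + \frac{15}{- \frac{253}{2} + \frac{15}{2}} = - \frac{127}{157} + \frac{15}{-119} = - \frac{127}{157} + 15 \left(- \frac{1}{119}\right) = - \frac{127}{157} - \frac{15}{119} = - \frac{17468}{18683}$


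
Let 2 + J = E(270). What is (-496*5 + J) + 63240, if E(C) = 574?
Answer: 61332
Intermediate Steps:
J = 572 (J = -2 + 574 = 572)
(-496*5 + J) + 63240 = (-496*5 + 572) + 63240 = (-2480 + 572) + 63240 = -1908 + 63240 = 61332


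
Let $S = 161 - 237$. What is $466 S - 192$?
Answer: $-35608$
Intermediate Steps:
$S = -76$
$466 S - 192 = 466 \left(-76\right) - 192 = -35416 - 192 = -35608$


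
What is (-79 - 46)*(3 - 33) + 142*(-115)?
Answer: -12580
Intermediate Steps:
(-79 - 46)*(3 - 33) + 142*(-115) = -125*(-30) - 16330 = 3750 - 16330 = -12580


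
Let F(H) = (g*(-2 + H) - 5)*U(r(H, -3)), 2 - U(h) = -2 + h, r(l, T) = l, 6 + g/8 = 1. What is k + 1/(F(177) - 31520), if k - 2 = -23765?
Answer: -28048538234/1180345 ≈ -23763.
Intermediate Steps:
g = -40 (g = -48 + 8*1 = -48 + 8 = -40)
k = -23763 (k = 2 - 23765 = -23763)
U(h) = 4 - h (U(h) = 2 - (-2 + h) = 2 + (2 - h) = 4 - h)
F(H) = (4 - H)*(75 - 40*H) (F(H) = (-40*(-2 + H) - 5)*(4 - H) = ((80 - 40*H) - 5)*(4 - H) = (75 - 40*H)*(4 - H) = (4 - H)*(75 - 40*H))
k + 1/(F(177) - 31520) = -23763 + 1/((300 - 235*177 + 40*177**2) - 31520) = -23763 + 1/((300 - 41595 + 40*31329) - 31520) = -23763 + 1/((300 - 41595 + 1253160) - 31520) = -23763 + 1/(1211865 - 31520) = -23763 + 1/1180345 = -28048538234/1180345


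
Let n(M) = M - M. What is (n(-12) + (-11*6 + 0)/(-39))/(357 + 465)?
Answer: 11/5343 ≈ 0.0020588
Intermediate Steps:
n(M) = 0
(n(-12) + (-11*6 + 0)/(-39))/(357 + 465) = (0 + (-11*6 + 0)/(-39))/(357 + 465) = (0 + (-66 + 0)*(-1/39))/822 = (0 - 66*(-1/39))*(1/822) = (0 + 22/13)*(1/822) = (22/13)*(1/822) = 11/5343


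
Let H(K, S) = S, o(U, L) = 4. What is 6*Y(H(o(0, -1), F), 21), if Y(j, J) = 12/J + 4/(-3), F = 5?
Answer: -32/7 ≈ -4.5714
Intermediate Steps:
Y(j, J) = -4/3 + 12/J (Y(j, J) = 12/J + 4*(-⅓) = 12/J - 4/3 = -4/3 + 12/J)
6*Y(H(o(0, -1), F), 21) = 6*(-4/3 + 12/21) = 6*(-4/3 + 12*(1/21)) = 6*(-4/3 + 4/7) = 6*(-16/21) = -32/7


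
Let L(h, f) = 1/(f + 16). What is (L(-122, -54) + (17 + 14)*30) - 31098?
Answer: -1146385/38 ≈ -30168.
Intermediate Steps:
L(h, f) = 1/(16 + f)
(L(-122, -54) + (17 + 14)*30) - 31098 = (1/(16 - 54) + (17 + 14)*30) - 31098 = (1/(-38) + 31*30) - 31098 = (-1/38 + 930) - 31098 = 35339/38 - 31098 = -1146385/38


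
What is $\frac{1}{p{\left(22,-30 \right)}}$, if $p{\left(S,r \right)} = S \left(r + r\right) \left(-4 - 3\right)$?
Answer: $\frac{1}{9240} \approx 0.00010823$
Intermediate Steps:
$p{\left(S,r \right)} = - 14 S r$ ($p{\left(S,r \right)} = S 2 r \left(-4 - 3\right) = 2 S r \left(-7\right) = - 14 S r$)
$\frac{1}{p{\left(22,-30 \right)}} = \frac{1}{\left(-14\right) 22 \left(-30\right)} = \frac{1}{9240}$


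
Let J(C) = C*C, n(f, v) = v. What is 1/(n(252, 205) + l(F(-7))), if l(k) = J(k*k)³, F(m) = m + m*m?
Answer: 1/30129469486639681741 ≈ 3.3190e-20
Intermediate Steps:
J(C) = C²
F(m) = m + m²
l(k) = k¹² (l(k) = ((k*k)²)³ = ((k²)²)³ = (k⁴)³ = k¹²)
1/(n(252, 205) + l(F(-7))) = 1/(205 + (-7*(1 - 7))¹²) = 1/(205 + (-7*(-6))¹²) = 1/(205 + 42¹²) = 1/(205 + 30129469486639681536) = 1/30129469486639681741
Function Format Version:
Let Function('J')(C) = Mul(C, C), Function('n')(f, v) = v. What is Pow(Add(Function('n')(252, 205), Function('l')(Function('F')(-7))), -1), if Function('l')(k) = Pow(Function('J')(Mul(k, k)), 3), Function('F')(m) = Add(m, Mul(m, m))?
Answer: Rational(1, 30129469486639681741) ≈ 3.3190e-20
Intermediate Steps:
Function('J')(C) = Pow(C, 2)
Function('F')(m) = Add(m, Pow(m, 2))
Function('l')(k) = Pow(k, 12) (Function('l')(k) = Pow(Pow(Mul(k, k), 2), 3) = Pow(Pow(Pow(k, 2), 2), 3) = Pow(Pow(k, 4), 3) = Pow(k, 12))
Pow(Add(Function('n')(252, 205), Function('l')(Function('F')(-7))), -1) = Pow(Add(205, Pow(Mul(-7, Add(1, -7)), 12)), -1) = Pow(Add(205, Pow(Mul(-7, -6), 12)), -1) = Pow(Add(205, Pow(42, 12)), -1) = Pow(Add(205, 30129469486639681536), -1) = Pow(30129469486639681741, -1) = Rational(1, 30129469486639681741)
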